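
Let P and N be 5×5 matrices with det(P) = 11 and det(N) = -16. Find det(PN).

det(PN) = det(P)·det(N) = (11)·(-16) = -176

|PN| = -176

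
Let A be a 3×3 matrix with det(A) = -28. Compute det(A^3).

det(A^3) = (det A)^3 = (-28)^3 = -21952

-21952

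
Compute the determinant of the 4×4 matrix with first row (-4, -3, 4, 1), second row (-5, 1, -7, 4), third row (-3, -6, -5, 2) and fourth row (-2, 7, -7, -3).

-1985

Expand along row 1:
  + (-4) · M_11   where M_11 = det([1 -7 4; -6 -5 2; 7 -7 -3]) = 365
  − (-3) · M_12   where M_12 = det([-5 -7 4; -3 -5 2; -2 -7 -3]) = -10
  + (4) · M_13   where M_13 = det([-5 1 4; -3 -6 2; -2 7 -3]) = -165
  − (1) · M_14   where M_14 = det([-5 1 -7; -3 -6 -5; -2 7 -7]) = -165
det = (+1)·(-4)·(365) + (-1)·(-3)·(-10) + (+1)·(4)·(-165) + (-1)·(1)·(-165) = -1985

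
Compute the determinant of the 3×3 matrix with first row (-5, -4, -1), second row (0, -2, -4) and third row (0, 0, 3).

The matrix is upper triangular, so the determinant is the product of the diagonal entries:
det = (-5) · (-2) · (3) = 30

The determinant is 30.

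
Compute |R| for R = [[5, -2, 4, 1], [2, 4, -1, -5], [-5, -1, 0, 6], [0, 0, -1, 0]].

Expand along row 4 (it has 3 zeros):
  − (-1) · M_43   where M_43 = det([5 -2 1; 2 4 -5; -5 -1 6]) = 87
det = (-1)·(-1)·(87) = 87

87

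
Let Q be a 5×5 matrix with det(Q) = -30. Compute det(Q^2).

det(Q^2) = (det Q)^2 = (-30)^2 = 900

900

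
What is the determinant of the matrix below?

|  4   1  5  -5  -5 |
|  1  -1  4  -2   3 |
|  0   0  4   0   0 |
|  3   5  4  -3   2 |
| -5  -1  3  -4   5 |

Expand along row 3 (it has 4 zeros):
  + (4) · M_33   where M_33 = det([4 1 -5 -5; 1 -1 -2 3; 3 5 -3 2; -5 -1 -4 5]) = -1054
det = (+1)·(4)·(-1054) = -4216

-4216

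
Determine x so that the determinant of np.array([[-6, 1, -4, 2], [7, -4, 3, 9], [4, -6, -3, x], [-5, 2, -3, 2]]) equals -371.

Expanding along the column containing x, det(B) is linear in x: det(B) = (6)·x + (-335).
Set (6)·x + (-335) = -371  ⇒  (6)·x = -36  ⇒  x = -6.

x = -6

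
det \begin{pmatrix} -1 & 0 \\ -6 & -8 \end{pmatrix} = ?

det = (-1)·(-8) − 0·(-6) = 8 − 0 = 8

The determinant is 8.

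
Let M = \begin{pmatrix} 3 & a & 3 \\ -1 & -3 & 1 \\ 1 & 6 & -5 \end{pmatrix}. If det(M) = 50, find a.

-8

Expanding along the column containing a, det(M) is linear in a: det(M) = (-4)·a + (18).
Set (-4)·a + (18) = 50  ⇒  (-4)·a = 32  ⇒  a = -8.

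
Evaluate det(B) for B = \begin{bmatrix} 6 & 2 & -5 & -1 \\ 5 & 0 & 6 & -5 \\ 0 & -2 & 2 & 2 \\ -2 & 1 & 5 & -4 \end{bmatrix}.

78

Expand along row 2 (it has 1 zero):
  − (5) · M_21   where M_21 = det([2 -5 -1; -2 2 2; 1 5 -4]) = 6
  − (6) · M_23   where M_23 = det([6 2 -1; 0 -2 2; -2 1 -4]) = 32
  + (-5) · M_24   where M_24 = det([6 2 -5; 0 -2 2; -2 1 5]) = -60
det = (-1)·(5)·(6) + (-1)·(6)·(32) + (+1)·(-5)·(-60) = 78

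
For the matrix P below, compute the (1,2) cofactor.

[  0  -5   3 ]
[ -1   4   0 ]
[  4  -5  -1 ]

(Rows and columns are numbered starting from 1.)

-1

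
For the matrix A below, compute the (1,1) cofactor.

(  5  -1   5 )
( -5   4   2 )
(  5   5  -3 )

Delete row 1 and column 1; the remaining 2×2 submatrix is [4 2; 5 -3].
Its determinant is 4·(-3) − 2·5 = -22.
The cofactor carries sign (−1)^(1+1) = +1, so C_{1,1} = +(-22) = -22.

The cofactor is -22.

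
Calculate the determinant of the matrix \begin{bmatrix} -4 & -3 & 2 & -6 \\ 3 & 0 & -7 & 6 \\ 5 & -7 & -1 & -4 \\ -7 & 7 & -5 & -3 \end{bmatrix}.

Expand along row 2 (it has 1 zero):
  − (3) · M_21   where M_21 = det([-3 2 -6; -7 -1 -4; 7 -5 -3]) = -299
  − (-7) · M_23   where M_23 = det([-4 -3 -6; 5 -7 -4; -7 7 -3]) = -241
  + (6) · M_24   where M_24 = det([-4 -3 2; 5 -7 -1; -7 7 -5]) = -292
det = (-1)·(3)·(-299) + (-1)·(-7)·(-241) + (+1)·(6)·(-292) = -2542

The determinant is -2542.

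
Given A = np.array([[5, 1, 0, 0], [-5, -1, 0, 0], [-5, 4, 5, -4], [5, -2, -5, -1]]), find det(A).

A is block lower-triangular with a 2×2 block and a 2×2 block on the diagonal, so its determinant equals the product of the determinants of the diagonal blocks.
det of the 2×2 block = 0
det of the 2×2 block = -25
det = (0)·(-25) = 0

The determinant is 0.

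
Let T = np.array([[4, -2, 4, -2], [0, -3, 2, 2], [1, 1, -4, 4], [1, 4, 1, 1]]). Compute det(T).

The determinant is 414.

Expand along row 2 (it has 1 zero):
  + (-3) · M_22   where M_22 = det([4 4 -2; 1 -4 4; 1 1 1]) = -30
  − (2) · M_23   where M_23 = det([4 -2 -2; 1 1 4; 1 4 1]) = -72
  + (2) · M_24   where M_24 = det([4 -2 4; 1 1 -4; 1 4 1]) = 90
det = (+1)·(-3)·(-30) + (-1)·(2)·(-72) + (+1)·(2)·(90) = 414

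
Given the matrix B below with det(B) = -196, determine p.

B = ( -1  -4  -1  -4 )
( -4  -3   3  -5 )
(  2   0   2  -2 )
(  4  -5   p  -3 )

p = -1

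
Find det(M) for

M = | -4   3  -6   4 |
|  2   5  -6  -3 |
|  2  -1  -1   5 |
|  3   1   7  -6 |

1073

Expand along row 1:
  + (-4) · M_11   where M_11 = det([5 -6 -3; -1 -1 5; 1 7 -6]) = -121
  − (3) · M_12   where M_12 = det([2 -6 -3; 2 -1 5; 3 7 -6]) = -271
  + (-6) · M_13   where M_13 = det([2 5 -3; 2 -1 5; 3 1 -6]) = 122
  − (4) · M_14   where M_14 = det([2 5 -6; 2 -1 -1; 3 1 7]) = -127
det = (+1)·(-4)·(-121) + (-1)·(3)·(-271) + (+1)·(-6)·(122) + (-1)·(4)·(-127) = 1073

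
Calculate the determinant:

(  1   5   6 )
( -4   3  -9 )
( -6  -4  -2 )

The determinant is 392.

Expand along column 1:
  + 1 · |3 -9; -4 -2| = 1·(-6 − 36) = -42
  − (-4) · |5 6; -4 -2| = −(-4)·(-10 − (-24)) = 56
  + (-6) · |5 6; 3 -9| = (-6)·(-45 − 18) = 378
Sum: (-42) + (56) + (378) = 392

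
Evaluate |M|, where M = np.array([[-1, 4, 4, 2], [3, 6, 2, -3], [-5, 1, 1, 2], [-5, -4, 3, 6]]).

Expand along row 1:
  + (-1) · M_11   where M_11 = det([6 2 -3; 1 1 2; -4 3 6]) = -49
  − (4) · M_12   where M_12 = det([3 2 -3; -5 1 2; -5 3 6]) = 70
  + (4) · M_13   where M_13 = det([3 6 -3; -5 1 2; -5 -4 6]) = 87
  − (2) · M_14   where M_14 = det([3 6 2; -5 1 1; -5 -4 3]) = 131
det = (+1)·(-1)·(-49) + (-1)·(4)·(70) + (+1)·(4)·(87) + (-1)·(2)·(131) = -145

-145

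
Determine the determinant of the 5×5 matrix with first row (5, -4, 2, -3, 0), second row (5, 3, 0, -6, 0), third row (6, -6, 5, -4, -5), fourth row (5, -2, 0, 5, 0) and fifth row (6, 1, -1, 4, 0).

Expand along column 5 (it has 4 zeros):
  + (-5) · M_35   where M_35 = det([5 -4 2 -3; 5 3 0 -6; 5 -2 0 5; 6 1 -1 4]) = 36
det = (+1)·(-5)·(36) = -180

-180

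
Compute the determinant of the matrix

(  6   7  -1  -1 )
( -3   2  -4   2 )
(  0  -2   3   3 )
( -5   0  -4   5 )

Expand along row 3 (it has 1 zero):
  − (-2) · M_32   where M_32 = det([6 -1 -1; -3 -4 2; -5 -4 5]) = -69
  + (3) · M_33   where M_33 = det([6 7 -1; -3 2 2; -5 0 5]) = 85
  − (3) · M_34   where M_34 = det([6 7 -1; -3 2 -4; -5 0 -4]) = -2
det = (-1)·(-2)·(-69) + (+1)·(3)·(85) + (-1)·(3)·(-2) = 123

123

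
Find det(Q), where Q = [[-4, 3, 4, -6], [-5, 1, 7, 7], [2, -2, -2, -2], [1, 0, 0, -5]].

140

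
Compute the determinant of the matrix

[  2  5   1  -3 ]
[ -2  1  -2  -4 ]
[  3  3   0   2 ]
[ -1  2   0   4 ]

Expand along column 3 (it has 2 zeros):
  + (1) · M_13   where M_13 = det([-2 1 -4; 3 3 2; -1 2 4]) = -66
  − (-2) · M_23   where M_23 = det([2 5 -3; 3 3 2; -1 2 4]) = -81
det = (+1)·(1)·(-66) + (-1)·(-2)·(-81) = -228

-228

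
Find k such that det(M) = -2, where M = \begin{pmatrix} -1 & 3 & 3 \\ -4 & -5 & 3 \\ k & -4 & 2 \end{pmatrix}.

-3

Expanding along the row containing k, det(M) is linear in k: det(M) = (24)·k + (70).
Set (24)·k + (70) = -2  ⇒  (24)·k = -72  ⇒  k = -3.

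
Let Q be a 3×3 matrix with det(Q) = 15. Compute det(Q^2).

The determinant is 225.

det(Q^2) = (det Q)^2 = (15)^2 = 225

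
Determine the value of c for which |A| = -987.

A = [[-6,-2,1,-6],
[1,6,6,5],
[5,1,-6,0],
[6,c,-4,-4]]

c = 3

Expanding along the row containing c, det(A) is linear in c: det(A) = (61)·c + (-1170).
Set (61)·c + (-1170) = -987  ⇒  (61)·c = 183  ⇒  c = 3.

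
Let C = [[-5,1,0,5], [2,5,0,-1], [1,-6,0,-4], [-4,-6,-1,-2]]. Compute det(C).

52

Expand along column 3 (it has 3 zeros):
  − (-1) · M_43   where M_43 = det([-5 1 5; 2 5 -1; 1 -6 -4]) = 52
det = (-1)·(-1)·(52) = 52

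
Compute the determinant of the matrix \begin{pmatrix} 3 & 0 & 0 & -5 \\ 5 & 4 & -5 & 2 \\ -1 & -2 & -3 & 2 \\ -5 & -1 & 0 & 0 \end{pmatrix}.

Expand along row 1 (it has 2 zeros):
  + (3) · M_11   where M_11 = det([4 -5 2; -2 -3 2; -1 0 0]) = 4
  − (-5) · M_14   where M_14 = det([5 4 -5; -1 -2 -3; -5 -1 0]) = 90
det = (+1)·(3)·(4) + (-1)·(-5)·(90) = 462

The determinant is 462.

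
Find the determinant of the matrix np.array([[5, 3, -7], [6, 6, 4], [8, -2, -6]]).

484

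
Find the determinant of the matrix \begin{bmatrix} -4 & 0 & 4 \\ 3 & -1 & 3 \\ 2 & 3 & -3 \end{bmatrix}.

Expand along row 1:
  + (-4) · |-1 3; 3 -3| = (-4)·(3 − 9) = 24
  + 4 · |3 -1; 2 3| = 4·(9 − (-2)) = 44
Sum: (24) + (44) = 68

68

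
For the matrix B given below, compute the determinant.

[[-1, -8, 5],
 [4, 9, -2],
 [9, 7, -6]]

|B| = -273

Expand along row 1:
  + (-1) · |9 -2; 7 -6| = (-1)·(-54 − (-14)) = 40
  − (-8) · |4 -2; 9 -6| = −(-8)·(-24 − (-18)) = -48
  + 5 · |4 9; 9 7| = 5·(28 − 81) = -265
Sum: (40) + (-48) + (-265) = -273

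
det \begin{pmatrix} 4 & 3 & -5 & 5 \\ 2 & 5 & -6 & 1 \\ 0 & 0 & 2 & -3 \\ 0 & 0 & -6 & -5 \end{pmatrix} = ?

-392

The matrix is block upper-triangular with a 2×2 block and a 2×2 block on the diagonal, so its determinant equals the product of the determinants of the diagonal blocks.
det of the 2×2 block = 14
det of the 2×2 block = -28
det = (14)·(-28) = -392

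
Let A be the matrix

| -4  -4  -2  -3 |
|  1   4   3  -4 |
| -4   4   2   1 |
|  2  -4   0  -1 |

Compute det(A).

Expand along row 4 (it has 1 zero):
  − (2) · M_41   where M_41 = det([-4 -2 -3; 4 3 -4; 4 2 1]) = 8
  + (-4) · M_42   where M_42 = det([-4 -2 -3; 1 3 -4; -4 2 1]) = -116
  + (-1) · M_44   where M_44 = det([-4 -4 -2; 1 4 3; -4 4 2]) = 32
det = (-1)·(2)·(8) + (+1)·(-4)·(-116) + (+1)·(-1)·(32) = 416

416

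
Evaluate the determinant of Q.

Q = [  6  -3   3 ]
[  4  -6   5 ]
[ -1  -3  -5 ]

Expand along column 1:
  + 6 · |-6 5; -3 -5| = 6·(30 − (-15)) = 270
  − 4 · |-3 3; -3 -5| = −4·(15 − (-9)) = -96
  + (-1) · |-3 3; -6 5| = (-1)·(-15 − (-18)) = -3
Sum: (270) + (-96) + (-3) = 171

171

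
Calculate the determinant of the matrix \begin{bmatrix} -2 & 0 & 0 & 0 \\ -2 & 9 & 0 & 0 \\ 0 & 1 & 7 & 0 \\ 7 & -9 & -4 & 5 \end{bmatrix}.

-630

The matrix is lower triangular, so the determinant is the product of the diagonal entries:
det = (-2) · (9) · (7) · (5) = -630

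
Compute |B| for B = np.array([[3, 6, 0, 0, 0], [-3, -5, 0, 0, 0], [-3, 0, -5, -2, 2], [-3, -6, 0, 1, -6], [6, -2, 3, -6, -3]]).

det(B) = 675

B is block lower-triangular with a 2×2 block and a 3×3 block on the diagonal, so its determinant equals the product of the determinants of the diagonal blocks.
det of the 2×2 block = 3
det of the 3×3 block = 225
det = (3)·(225) = 675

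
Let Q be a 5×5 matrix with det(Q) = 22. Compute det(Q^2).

det(Q^2) = (det Q)^2 = (22)^2 = 484

The determinant is 484.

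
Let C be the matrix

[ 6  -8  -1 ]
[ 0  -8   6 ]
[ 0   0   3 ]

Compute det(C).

C is upper triangular, so det(C) is the product of the diagonal entries:
det = (6) · (-8) · (3) = -144

-144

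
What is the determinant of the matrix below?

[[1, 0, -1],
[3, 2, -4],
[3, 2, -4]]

Expand along column 2:
  + 2 · |1 -1; 3 -4| = 2·(-4 − (-3)) = -2
  − 2 · |1 -1; 3 -4| = −2·(-4 − (-3)) = 2
Sum: (-2) + (2) = 0

The determinant is 0.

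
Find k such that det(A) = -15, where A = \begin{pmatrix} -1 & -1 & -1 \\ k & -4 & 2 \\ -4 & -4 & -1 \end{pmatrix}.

Expanding along the row containing k, det(A) is linear in k: det(A) = (3)·k + (12).
Set (3)·k + (12) = -15  ⇒  (3)·k = -27  ⇒  k = -9.

-9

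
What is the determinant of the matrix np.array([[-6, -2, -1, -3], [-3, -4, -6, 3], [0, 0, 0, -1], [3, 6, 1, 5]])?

-156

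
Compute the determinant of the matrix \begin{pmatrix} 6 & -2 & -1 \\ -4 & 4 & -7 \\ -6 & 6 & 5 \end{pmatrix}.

248

Expand along row 1:
  + 6 · |4 -7; 6 5| = 6·(20 − (-42)) = 372
  − (-2) · |-4 -7; -6 5| = −(-2)·(-20 − 42) = -124
  + (-1) · |-4 4; -6 6| = (-1)·(-24 − (-24)) = 0
Sum: (372) + (-124) + (0) = 248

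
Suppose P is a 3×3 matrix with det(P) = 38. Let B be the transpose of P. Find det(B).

det(B) = 38

det(Pᵀ) = det(P).
det(B) = (1)·(38) = 38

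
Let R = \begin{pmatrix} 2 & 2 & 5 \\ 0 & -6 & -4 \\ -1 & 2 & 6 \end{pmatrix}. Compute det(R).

Expand along row 2:
  + (-6) · |2 5; -1 6| = (-6)·(12 − (-5)) = -102
  − (-4) · |2 2; -1 2| = −(-4)·(4 − (-2)) = 24
Sum: (-102) + (24) = -78

|R| = -78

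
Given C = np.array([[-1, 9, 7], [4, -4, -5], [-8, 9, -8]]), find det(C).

Expand along row 1:
  + (-1) · |-4 -5; 9 -8| = (-1)·(32 − (-45)) = -77
  − 9 · |4 -5; -8 -8| = −9·(-32 − 40) = 648
  + 7 · |4 -4; -8 9| = 7·(36 − 32) = 28
Sum: (-77) + (648) + (28) = 599

The determinant is 599.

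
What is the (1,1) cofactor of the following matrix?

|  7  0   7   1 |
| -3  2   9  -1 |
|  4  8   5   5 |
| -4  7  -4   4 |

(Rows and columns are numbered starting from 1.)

Delete row 1 and column 1; the remaining 3×3 submatrix is [2 9 -1; 8 5 5; 7 -4 4].
Its determinant is 174.
The cofactor carries sign (−1)^(1+1) = +1, so C_{1,1} = +(174) = 174.

The cofactor is 174.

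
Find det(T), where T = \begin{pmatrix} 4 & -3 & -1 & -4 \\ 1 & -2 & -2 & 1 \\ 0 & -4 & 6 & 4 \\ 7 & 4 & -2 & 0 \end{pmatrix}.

Expand along row 3 (it has 1 zero):
  − (-4) · M_32   where M_32 = det([4 -1 -4; 1 -2 1; 7 -2 0]) = -47
  + (6) · M_33   where M_33 = det([4 -3 -4; 1 -2 1; 7 4 0]) = -109
  − (4) · M_34   where M_34 = det([4 -3 -1; 1 -2 -2; 7 4 -2]) = 66
det = (-1)·(-4)·(-47) + (+1)·(6)·(-109) + (-1)·(4)·(66) = -1106

-1106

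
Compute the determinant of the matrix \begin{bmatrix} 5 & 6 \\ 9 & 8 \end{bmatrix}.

-14

det = 5·8 − 6·9 = 40 − 54 = -14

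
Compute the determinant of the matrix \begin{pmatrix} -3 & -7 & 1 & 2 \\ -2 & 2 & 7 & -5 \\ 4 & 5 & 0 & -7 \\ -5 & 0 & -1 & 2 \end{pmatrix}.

1261

Expand along row 3 (it has 1 zero):
  + (4) · M_31   where M_31 = det([-7 1 2; 2 7 -5; 0 -1 2]) = -71
  − (5) · M_32   where M_32 = det([-3 1 2; -2 7 -5; -5 -1 2]) = 76
  − (-7) · M_34   where M_34 = det([-3 -7 1; -2 2 7; -5 0 -1]) = 275
det = (+1)·(4)·(-71) + (-1)·(5)·(76) + (-1)·(-7)·(275) = 1261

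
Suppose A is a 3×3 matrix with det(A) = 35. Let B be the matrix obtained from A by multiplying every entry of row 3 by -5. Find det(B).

Scaling one row by -5 multiplies the determinant by -5.
det(B) = (-5)·(35) = -175

|B| = -175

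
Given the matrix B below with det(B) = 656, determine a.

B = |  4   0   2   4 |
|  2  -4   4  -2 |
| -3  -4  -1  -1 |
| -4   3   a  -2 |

Expanding along the column containing a, det(B) is linear in a: det(B) = (96)·a + (368).
Set (96)·a + (368) = 656  ⇒  (96)·a = 288  ⇒  a = 3.

3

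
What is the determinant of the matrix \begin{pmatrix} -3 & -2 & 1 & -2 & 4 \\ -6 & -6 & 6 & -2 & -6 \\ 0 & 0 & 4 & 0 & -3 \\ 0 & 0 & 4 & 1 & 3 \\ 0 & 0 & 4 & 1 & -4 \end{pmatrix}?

The matrix is block upper-triangular with a 2×2 block and a 3×3 block on the diagonal, so its determinant equals the product of the determinants of the diagonal blocks.
det of the 2×2 block = 6
det of the 3×3 block = -28
det = (6)·(-28) = -168

-168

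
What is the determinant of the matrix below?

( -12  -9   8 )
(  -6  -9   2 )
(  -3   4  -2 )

Expand along row 1:
  + (-12) · |-9 2; 4 -2| = (-12)·(18 − 8) = -120
  − (-9) · |-6 2; -3 -2| = −(-9)·(12 − (-6)) = 162
  + 8 · |-6 -9; -3 4| = 8·(-24 − 27) = -408
Sum: (-120) + (162) + (-408) = -366

The determinant is -366.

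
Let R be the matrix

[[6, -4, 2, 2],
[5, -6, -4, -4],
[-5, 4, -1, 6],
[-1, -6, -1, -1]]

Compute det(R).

Expand along row 1:
  + (6) · M_11   where M_11 = det([-6 -4 -4; 4 -1 6; -6 -1 -1]) = 126
  − (-4) · M_12   where M_12 = det([5 -4 -4; -5 -1 6; -1 -1 -1]) = 63
  + (2) · M_13   where M_13 = det([5 -6 -4; -5 4 6; -1 -6 -1]) = 90
  − (2) · M_14   where M_14 = det([5 -6 -4; -5 4 -1; -1 -6 -1]) = -162
det = (+1)·(6)·(126) + (-1)·(-4)·(63) + (+1)·(2)·(90) + (-1)·(2)·(-162) = 1512

det(R) = 1512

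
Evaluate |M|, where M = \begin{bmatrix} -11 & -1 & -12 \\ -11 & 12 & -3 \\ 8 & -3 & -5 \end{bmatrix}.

Expand along row 1:
  + (-11) · |12 -3; -3 -5| = (-11)·(-60 − 9) = 759
  − (-1) · |-11 -3; 8 -5| = −(-1)·(55 − (-24)) = 79
  + (-12) · |-11 12; 8 -3| = (-12)·(33 − 96) = 756
Sum: (759) + (79) + (756) = 1594

The determinant is 1594.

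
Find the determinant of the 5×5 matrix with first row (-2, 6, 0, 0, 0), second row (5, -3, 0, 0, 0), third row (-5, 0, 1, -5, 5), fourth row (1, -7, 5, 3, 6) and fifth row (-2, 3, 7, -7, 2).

The matrix is block lower-triangular with a 2×2 block and a 3×3 block on the diagonal, so its determinant equals the product of the determinants of the diagonal blocks.
det of the 2×2 block = -24
det of the 3×3 block = -392
det = (-24)·(-392) = 9408

9408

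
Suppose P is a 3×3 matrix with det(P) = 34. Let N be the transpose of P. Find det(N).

det(Pᵀ) = det(P).
det(N) = (1)·(34) = 34

34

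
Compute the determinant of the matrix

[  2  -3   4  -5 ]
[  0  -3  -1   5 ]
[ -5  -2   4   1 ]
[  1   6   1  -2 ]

Expand along row 2 (it has 1 zero):
  + (-3) · M_22   where M_22 = det([2 4 -5; -5 4 1; 1 1 -2]) = -9
  − (-1) · M_23   where M_23 = det([2 -3 -5; -5 -2 1; 1 6 -2]) = 163
  + (5) · M_24   where M_24 = det([2 -3 4; -5 -2 4; 1 6 1]) = -191
det = (+1)·(-3)·(-9) + (-1)·(-1)·(163) + (+1)·(5)·(-191) = -765

-765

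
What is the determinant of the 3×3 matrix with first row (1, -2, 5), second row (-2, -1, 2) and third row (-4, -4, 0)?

44

Expand along row 3:
  + (-4) · |-2 5; -1 2| = (-4)·(-4 − (-5)) = -4
  − (-4) · |1 5; -2 2| = −(-4)·(2 − (-10)) = 48
Sum: (-4) + (48) = 44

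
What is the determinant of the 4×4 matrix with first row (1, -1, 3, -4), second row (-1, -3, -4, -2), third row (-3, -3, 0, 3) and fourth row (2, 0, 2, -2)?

Expand along row 3 (it has 1 zero):
  + (-3) · M_31   where M_31 = det([-1 3 -4; -3 -4 -2; 0 2 -2]) = -6
  − (-3) · M_32   where M_32 = det([1 3 -4; -1 -4 -2; 2 2 -2]) = -30
  − (3) · M_34   where M_34 = det([1 -1 3; -1 -3 -4; 2 0 2]) = 18
det = (+1)·(-3)·(-6) + (-1)·(-3)·(-30) + (-1)·(3)·(18) = -126

-126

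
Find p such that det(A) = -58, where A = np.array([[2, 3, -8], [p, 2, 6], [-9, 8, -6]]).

-8

Expanding along the column containing p, det(A) is linear in p: det(A) = (-46)·p + (-426).
Set (-46)·p + (-426) = -58  ⇒  (-46)·p = 368  ⇒  p = -8.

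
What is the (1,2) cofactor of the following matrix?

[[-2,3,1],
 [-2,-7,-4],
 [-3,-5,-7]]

-2

Delete row 1 and column 2; the remaining 2×2 submatrix is [-2 -4; -3 -7].
Its determinant is (-2)·(-7) − (-4)·(-3) = 2.
The cofactor carries sign (−1)^(1+2) = −1, so C_{1,2} = −(2) = -2.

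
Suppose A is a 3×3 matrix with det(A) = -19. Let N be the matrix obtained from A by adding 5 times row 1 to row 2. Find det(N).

Adding a multiple of one row to another leaves the determinant unchanged.
det(N) = (1)·(-19) = -19

-19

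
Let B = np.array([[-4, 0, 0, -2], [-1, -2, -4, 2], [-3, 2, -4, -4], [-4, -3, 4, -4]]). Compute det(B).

Expand along row 1 (it has 2 zeros):
  + (-4) · M_11   where M_11 = det([-2 -4 2; 2 -4 -4; -3 4 -4]) = -152
  − (-2) · M_14   where M_14 = det([-1 -2 -4; -3 2 -4; -4 -3 4]) = -120
det = (+1)·(-4)·(-152) + (-1)·(-2)·(-120) = 368

The determinant is 368.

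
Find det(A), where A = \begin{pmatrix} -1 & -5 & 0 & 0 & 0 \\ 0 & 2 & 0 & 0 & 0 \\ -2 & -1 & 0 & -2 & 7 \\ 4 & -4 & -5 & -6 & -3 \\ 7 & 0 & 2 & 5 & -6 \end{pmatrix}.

A is block lower-triangular with a 2×2 block and a 3×3 block on the diagonal, so its determinant equals the product of the determinants of the diagonal blocks.
det of the 2×2 block = -2
det of the 3×3 block = -19
det = (-2)·(-19) = 38

|A| = 38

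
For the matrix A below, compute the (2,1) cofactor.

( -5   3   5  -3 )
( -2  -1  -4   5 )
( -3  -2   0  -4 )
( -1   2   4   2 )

Delete row 2 and column 1; the remaining 3×3 submatrix is [3 5 -3; -2 0 -4; 2 4 2].
Its determinant is 52.
The cofactor carries sign (−1)^(2+1) = −1, so C_{2,1} = −(52) = -52.

-52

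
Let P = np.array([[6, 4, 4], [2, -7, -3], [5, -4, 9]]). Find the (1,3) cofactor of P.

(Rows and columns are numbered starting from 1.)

Delete row 1 and column 3; the remaining 2×2 submatrix is [2 -7; 5 -4].
Its determinant is 2·(-4) − (-7)·5 = 27.
The cofactor carries sign (−1)^(1+3) = +1, so C_{1,3} = +(27) = 27.

27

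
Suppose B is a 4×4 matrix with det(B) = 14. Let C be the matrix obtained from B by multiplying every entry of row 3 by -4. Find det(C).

Scaling one row by -4 multiplies the determinant by -4.
det(C) = (-4)·(14) = -56

-56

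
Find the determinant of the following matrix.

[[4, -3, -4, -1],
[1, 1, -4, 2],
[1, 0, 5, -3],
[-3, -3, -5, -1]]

The determinant is -187.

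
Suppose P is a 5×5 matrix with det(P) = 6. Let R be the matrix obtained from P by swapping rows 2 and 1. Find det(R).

Swapping two rows multiplies the determinant by −1.
det(R) = (-1)·(6) = -6

|R| = -6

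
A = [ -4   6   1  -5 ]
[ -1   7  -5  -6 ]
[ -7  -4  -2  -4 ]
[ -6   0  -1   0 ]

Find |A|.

|A| = 1791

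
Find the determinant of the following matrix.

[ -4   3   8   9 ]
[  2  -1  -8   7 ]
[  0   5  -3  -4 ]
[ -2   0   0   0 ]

The determinant is 1588.

Expand along row 4 (it has 3 zeros):
  − (-2) · M_41   where M_41 = det([3 8 9; -1 -8 7; 5 -3 -4]) = 794
det = (-1)·(-2)·(794) = 1588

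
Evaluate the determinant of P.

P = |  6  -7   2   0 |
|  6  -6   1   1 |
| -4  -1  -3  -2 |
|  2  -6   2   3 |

-242

Expand along row 1 (it has 1 zero):
  + (6) · M_11   where M_11 = det([-6 1 1; -1 -3 -2; -6 2 3]) = 25
  − (-7) · M_12   where M_12 = det([6 1 1; -4 -3 -2; 2 2 3]) = -24
  + (2) · M_13   where M_13 = det([6 -6 1; -4 -1 -2; 2 -6 3]) = -112
det = (+1)·(6)·(25) + (-1)·(-7)·(-24) + (+1)·(2)·(-112) = -242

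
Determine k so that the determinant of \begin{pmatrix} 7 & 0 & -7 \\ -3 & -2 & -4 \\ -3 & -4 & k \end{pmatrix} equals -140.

k = -1

Expanding along the column containing k, det(M) is linear in k: det(M) = (-14)·k + (-154).
Set (-14)·k + (-154) = -140  ⇒  (-14)·k = 14  ⇒  k = -1.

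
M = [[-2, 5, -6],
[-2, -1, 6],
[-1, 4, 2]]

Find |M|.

Expand along column 1:
  + (-2) · |-1 6; 4 2| = (-2)·(-2 − 24) = 52
  − (-2) · |5 -6; 4 2| = −(-2)·(10 − (-24)) = 68
  + (-1) · |5 -6; -1 6| = (-1)·(30 − 6) = -24
Sum: (52) + (68) + (-24) = 96

96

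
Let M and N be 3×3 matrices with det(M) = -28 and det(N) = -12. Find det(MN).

det(MN) = det(M)·det(N) = (-28)·(-12) = 336

336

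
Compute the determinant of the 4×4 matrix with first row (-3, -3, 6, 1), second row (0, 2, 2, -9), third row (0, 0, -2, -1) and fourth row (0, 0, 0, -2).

-24

The matrix is upper triangular, so the determinant is the product of the diagonal entries:
det = (-3) · (2) · (-2) · (-2) = -24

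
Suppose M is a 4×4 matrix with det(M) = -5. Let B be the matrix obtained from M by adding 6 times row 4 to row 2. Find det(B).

-5

Adding a multiple of one row to another leaves the determinant unchanged.
det(B) = (1)·(-5) = -5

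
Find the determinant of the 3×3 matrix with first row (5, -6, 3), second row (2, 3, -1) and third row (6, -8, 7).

The determinant is 83.

Expand along row 1:
  + 5 · |3 -1; -8 7| = 5·(21 − 8) = 65
  − (-6) · |2 -1; 6 7| = −(-6)·(14 − (-6)) = 120
  + 3 · |2 3; 6 -8| = 3·(-16 − 18) = -102
Sum: (65) + (120) + (-102) = 83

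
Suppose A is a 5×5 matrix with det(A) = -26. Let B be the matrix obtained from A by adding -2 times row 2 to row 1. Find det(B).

Adding a multiple of one row to another leaves the determinant unchanged.
det(B) = (1)·(-26) = -26

|B| = -26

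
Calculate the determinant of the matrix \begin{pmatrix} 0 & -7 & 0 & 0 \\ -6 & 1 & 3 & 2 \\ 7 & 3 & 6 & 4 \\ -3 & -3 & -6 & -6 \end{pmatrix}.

798

Expand along row 1 (it has 3 zeros):
  − (-7) · M_12   where M_12 = det([-6 3 2; 7 6 4; -3 -6 -6]) = 114
det = (-1)·(-7)·(114) = 798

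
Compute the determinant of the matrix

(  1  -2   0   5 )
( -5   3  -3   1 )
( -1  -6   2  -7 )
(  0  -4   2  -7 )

6

Expand along row 1 (it has 1 zero):
  + (1) · M_11   where M_11 = det([3 -3 1; -6 2 -7; -4 2 -7]) = 38
  − (-2) · M_12   where M_12 = det([-5 -3 1; -1 2 -7; 0 2 -7]) = 19
  − (5) · M_14   where M_14 = det([-5 3 -3; -1 -6 2; 0 -4 2]) = 14
det = (+1)·(1)·(38) + (-1)·(-2)·(19) + (-1)·(5)·(14) = 6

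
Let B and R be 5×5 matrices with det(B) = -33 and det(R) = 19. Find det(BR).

det(BR) = -627

det(BR) = det(B)·det(R) = (-33)·(19) = -627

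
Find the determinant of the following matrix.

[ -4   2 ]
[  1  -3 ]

10

det = (-4)·(-3) − 2·1 = 12 − 2 = 10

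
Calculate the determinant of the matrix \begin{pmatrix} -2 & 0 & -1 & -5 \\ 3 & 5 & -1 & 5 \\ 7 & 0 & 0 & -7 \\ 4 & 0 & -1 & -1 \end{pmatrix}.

350

Expand along column 2 (it has 3 zeros):
  + (5) · M_22   where M_22 = det([-2 -1 -5; 7 0 -7; 4 -1 -1]) = 70
det = (+1)·(5)·(70) = 350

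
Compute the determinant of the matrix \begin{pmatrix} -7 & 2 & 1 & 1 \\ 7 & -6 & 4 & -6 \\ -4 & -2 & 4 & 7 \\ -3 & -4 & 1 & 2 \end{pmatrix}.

1488

Expand along row 1:
  + (-7) · M_11   where M_11 = det([-6 4 -6; -2 4 7; -4 1 2]) = -186
  − (2) · M_12   where M_12 = det([7 4 -6; -4 4 7; -3 1 2]) = -93
  + (1) · M_13   where M_13 = det([7 -6 -6; -4 -2 7; -3 -4 2]) = 186
  − (1) · M_14   where M_14 = det([7 -6 4; -4 -2 4; -3 -4 1]) = 186
det = (+1)·(-7)·(-186) + (-1)·(2)·(-93) + (+1)·(1)·(186) + (-1)·(1)·(186) = 1488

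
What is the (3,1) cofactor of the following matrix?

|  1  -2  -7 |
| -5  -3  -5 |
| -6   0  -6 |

The cofactor is -11.

Delete row 3 and column 1; the remaining 2×2 submatrix is [-2 -7; -3 -5].
Its determinant is (-2)·(-5) − (-7)·(-3) = -11.
The cofactor carries sign (−1)^(3+1) = +1, so C_{3,1} = +(-11) = -11.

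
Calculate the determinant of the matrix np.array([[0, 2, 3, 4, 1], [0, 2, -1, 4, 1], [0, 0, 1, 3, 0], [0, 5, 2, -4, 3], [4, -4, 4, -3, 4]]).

Expand along column 1 (it has 4 zeros):
  + (4) · M_51   where M_51 = det([2 3 4 1; 2 -1 4 1; 0 1 3 0; 5 2 -4 3]) = -12
det = (+1)·(4)·(-12) = -48

-48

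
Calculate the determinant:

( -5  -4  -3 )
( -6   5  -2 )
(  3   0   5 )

-176

Expand along row 3:
  + 3 · |-4 -3; 5 -2| = 3·(8 − (-15)) = 69
  + 5 · |-5 -4; -6 5| = 5·(-25 − 24) = -245
Sum: (69) + (-245) = -176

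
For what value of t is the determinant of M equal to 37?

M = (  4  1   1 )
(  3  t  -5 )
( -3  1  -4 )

t = 1

Expanding along the row containing t, det(M) is linear in t: det(M) = (-13)·t + (50).
Set (-13)·t + (50) = 37  ⇒  (-13)·t = -13  ⇒  t = 1.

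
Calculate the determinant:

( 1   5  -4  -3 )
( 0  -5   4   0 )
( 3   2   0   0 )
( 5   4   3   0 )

The determinant is 159.

Expand along column 4 (it has 3 zeros):
  − (-3) · M_14   where M_14 = det([0 -5 4; 3 2 0; 5 4 3]) = 53
det = (-1)·(-3)·(53) = 159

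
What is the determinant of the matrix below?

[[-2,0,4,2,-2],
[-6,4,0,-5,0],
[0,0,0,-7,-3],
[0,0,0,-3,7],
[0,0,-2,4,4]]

The matrix is block upper-triangular with a 2×2 block and a 3×3 block on the diagonal, so its determinant equals the product of the determinants of the diagonal blocks.
det of the 2×2 block = -8
det of the 3×3 block = 116
det = (-8)·(116) = -928

-928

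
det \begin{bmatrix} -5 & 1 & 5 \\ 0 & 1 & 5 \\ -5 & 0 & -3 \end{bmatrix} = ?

15

Expand along row 2:
  + 1 · |-5 5; -5 -3| = 1·(15 − (-25)) = 40
  − 5 · |-5 1; -5 0| = −5·(0 − (-5)) = -25
Sum: (40) + (-25) = 15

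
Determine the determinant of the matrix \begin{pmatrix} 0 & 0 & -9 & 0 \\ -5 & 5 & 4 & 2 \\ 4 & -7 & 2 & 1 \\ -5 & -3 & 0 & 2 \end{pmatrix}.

936

Expand along row 1 (it has 3 zeros):
  + (-9) · M_13   where M_13 = det([-5 5 2; 4 -7 1; -5 -3 2]) = -104
det = (+1)·(-9)·(-104) = 936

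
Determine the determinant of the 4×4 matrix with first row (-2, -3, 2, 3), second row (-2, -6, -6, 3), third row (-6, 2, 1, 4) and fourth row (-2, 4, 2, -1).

264

Expand along row 1:
  + (-2) · M_11   where M_11 = det([-6 -6 3; 2 1 4; 4 2 -1]) = -54
  − (-3) · M_12   where M_12 = det([-2 -6 3; -6 1 4; -2 2 -1]) = 72
  + (2) · M_13   where M_13 = det([-2 -6 3; -6 2 4; -2 4 -1]) = 60
  − (3) · M_14   where M_14 = det([-2 -6 -6; -6 2 1; -2 4 2]) = 60
det = (+1)·(-2)·(-54) + (-1)·(-3)·(72) + (+1)·(2)·(60) + (-1)·(3)·(60) = 264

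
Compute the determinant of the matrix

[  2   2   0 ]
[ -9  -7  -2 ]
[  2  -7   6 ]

The determinant is -12.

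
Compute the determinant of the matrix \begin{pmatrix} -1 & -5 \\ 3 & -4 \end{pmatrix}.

det = (-1)·(-4) − (-5)·3 = 4 − (-15) = 19

19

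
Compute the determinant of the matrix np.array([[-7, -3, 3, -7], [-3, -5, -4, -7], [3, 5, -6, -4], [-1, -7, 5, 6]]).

The determinant is 322.

Expand along row 1:
  + (-7) · M_11   where M_11 = det([-5 -4 -7; 5 -6 -4; -7 5 6]) = 207
  − (-3) · M_12   where M_12 = det([-3 -4 -7; 3 -6 -4; -1 5 6]) = 41
  + (3) · M_13   where M_13 = det([-3 -5 -7; 3 5 -4; -1 -7 6]) = 176
  − (-7) · M_14   where M_14 = det([-3 -5 -4; 3 5 -6; -1 -7 5]) = 160
det = (+1)·(-7)·(207) + (-1)·(-3)·(41) + (+1)·(3)·(176) + (-1)·(-7)·(160) = 322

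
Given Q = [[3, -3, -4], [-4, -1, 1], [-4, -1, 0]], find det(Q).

Expand along column 3:
  + (-4) · |-4 -1; -4 -1| = (-4)·(4 − 4) = 0
  − 1 · |3 -3; -4 -1| = −1·(-3 − 12) = 15
Sum: (0) + (15) = 15

15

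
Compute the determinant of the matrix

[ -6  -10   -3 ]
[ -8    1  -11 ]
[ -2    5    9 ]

-1210

Expand along column 1:
  + (-6) · |1 -11; 5 9| = (-6)·(9 − (-55)) = -384
  − (-8) · |-10 -3; 5 9| = −(-8)·(-90 − (-15)) = -600
  + (-2) · |-10 -3; 1 -11| = (-2)·(110 − (-3)) = -226
Sum: (-384) + (-600) + (-226) = -1210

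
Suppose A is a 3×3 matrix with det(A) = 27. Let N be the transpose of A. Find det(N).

det(Aᵀ) = det(A).
det(N) = (1)·(27) = 27

27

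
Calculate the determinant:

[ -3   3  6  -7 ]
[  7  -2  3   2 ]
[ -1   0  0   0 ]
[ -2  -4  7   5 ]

Expand along row 3 (it has 3 zeros):
  + (-1) · M_31   where M_31 = det([3 6 -7; -2 3 2; -4 7 5]) = 29
det = (+1)·(-1)·(29) = -29

-29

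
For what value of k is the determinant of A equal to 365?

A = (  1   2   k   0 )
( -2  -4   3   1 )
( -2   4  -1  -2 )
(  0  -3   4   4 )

-9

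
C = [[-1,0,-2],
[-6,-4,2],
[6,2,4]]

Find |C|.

-4

Expand along row 1:
  + (-1) · |-4 2; 2 4| = (-1)·(-16 − 4) = 20
  + (-2) · |-6 -4; 6 2| = (-2)·(-12 − (-24)) = -24
Sum: (20) + (-24) = -4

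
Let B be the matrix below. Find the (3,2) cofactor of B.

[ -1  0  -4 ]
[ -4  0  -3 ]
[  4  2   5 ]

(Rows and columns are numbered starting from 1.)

Delete row 3 and column 2; the remaining 2×2 submatrix is [-1 -4; -4 -3].
Its determinant is (-1)·(-3) − (-4)·(-4) = -13.
The cofactor carries sign (−1)^(3+2) = −1, so C_{3,2} = −(-13) = 13.

13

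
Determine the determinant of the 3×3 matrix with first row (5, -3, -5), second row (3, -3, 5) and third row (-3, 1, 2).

Expand along row 1:
  + 5 · |-3 5; 1 2| = 5·(-6 − 5) = -55
  − (-3) · |3 5; -3 2| = −(-3)·(6 − (-15)) = 63
  + (-5) · |3 -3; -3 1| = (-5)·(3 − 9) = 30
Sum: (-55) + (63) + (30) = 38

The determinant is 38.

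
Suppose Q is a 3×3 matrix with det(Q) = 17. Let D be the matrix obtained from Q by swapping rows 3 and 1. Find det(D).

-17

Swapping two rows multiplies the determinant by −1.
det(D) = (-1)·(17) = -17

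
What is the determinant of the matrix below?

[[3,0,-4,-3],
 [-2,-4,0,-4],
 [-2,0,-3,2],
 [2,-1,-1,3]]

The determinant is 442.

Expand along column 2 (it has 2 zeros):
  + (-4) · M_22   where M_22 = det([3 -4 -3; -2 -3 2; 2 -1 3]) = -85
  + (-1) · M_42   where M_42 = det([3 -4 -3; -2 0 -4; -2 -3 2]) = -102
det = (+1)·(-4)·(-85) + (+1)·(-1)·(-102) = 442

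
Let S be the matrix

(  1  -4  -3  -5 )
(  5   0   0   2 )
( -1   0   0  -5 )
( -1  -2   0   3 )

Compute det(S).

The determinant is 138.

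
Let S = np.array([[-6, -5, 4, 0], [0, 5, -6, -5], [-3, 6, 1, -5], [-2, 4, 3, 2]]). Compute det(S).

-1227

Expand along row 1 (it has 1 zero):
  + (-6) · M_11   where M_11 = det([5 -6 -5; 6 1 -5; 4 3 2]) = 207
  − (-5) · M_12   where M_12 = det([0 -6 -5; -3 1 -5; -2 3 2]) = -61
  + (4) · M_13   where M_13 = det([0 5 -5; -3 6 -5; -2 4 2]) = 80
det = (+1)·(-6)·(207) + (-1)·(-5)·(-61) + (+1)·(4)·(80) = -1227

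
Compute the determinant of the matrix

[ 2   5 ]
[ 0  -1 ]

det = 2·(-1) − 5·0 = -2 − 0 = -2

-2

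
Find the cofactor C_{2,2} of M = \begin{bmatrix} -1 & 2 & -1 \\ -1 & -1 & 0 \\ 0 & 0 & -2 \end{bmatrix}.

Delete row 2 and column 2; the remaining 2×2 submatrix is [-1 -1; 0 -2].
Its determinant is (-1)·(-2) − (-1)·0 = 2.
The cofactor carries sign (−1)^(2+2) = +1, so C_{2,2} = +(2) = 2.

2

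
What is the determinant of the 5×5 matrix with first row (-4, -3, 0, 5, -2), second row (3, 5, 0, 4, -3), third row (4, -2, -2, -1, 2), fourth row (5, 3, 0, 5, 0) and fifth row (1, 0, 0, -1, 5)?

1156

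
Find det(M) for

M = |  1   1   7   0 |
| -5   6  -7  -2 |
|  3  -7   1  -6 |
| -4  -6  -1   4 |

det(M) = 2978

Expand along row 1 (it has 1 zero):
  + (1) · M_11   where M_11 = det([6 -7 -2; -7 1 -6; -6 -1 4]) = -486
  − (1) · M_12   where M_12 = det([-5 -7 -2; 3 1 -6; -4 -1 4]) = -76
  + (7) · M_13   where M_13 = det([-5 6 -2; 3 -7 -6; -4 -6 4]) = 484
det = (+1)·(1)·(-486) + (-1)·(1)·(-76) + (+1)·(7)·(484) = 2978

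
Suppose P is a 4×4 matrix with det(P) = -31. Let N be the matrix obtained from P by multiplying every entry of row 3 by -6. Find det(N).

Scaling one row by -6 multiplies the determinant by -6.
det(N) = (-6)·(-31) = 186

The determinant is 186.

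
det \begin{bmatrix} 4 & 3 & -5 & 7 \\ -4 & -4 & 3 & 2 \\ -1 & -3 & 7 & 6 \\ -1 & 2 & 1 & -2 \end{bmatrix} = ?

-717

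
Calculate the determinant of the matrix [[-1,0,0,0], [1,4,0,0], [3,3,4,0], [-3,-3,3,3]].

The matrix is lower triangular, so the determinant is the product of the diagonal entries:
det = (-1) · (4) · (4) · (3) = -48

-48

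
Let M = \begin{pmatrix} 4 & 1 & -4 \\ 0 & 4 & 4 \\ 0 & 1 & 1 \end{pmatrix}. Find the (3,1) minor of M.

20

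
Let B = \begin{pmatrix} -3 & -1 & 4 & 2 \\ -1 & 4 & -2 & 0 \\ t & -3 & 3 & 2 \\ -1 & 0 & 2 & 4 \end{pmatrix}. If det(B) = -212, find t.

t = 5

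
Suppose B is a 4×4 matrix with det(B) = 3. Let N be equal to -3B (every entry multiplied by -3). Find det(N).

For a 4×4 matrix, det(-3B) = (-3)^4·det(B) = 81·det(B).
det(N) = (81)·(3) = 243

243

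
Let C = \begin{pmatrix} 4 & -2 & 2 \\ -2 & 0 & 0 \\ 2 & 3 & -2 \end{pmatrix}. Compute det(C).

The determinant is -4.

Expand along row 2:
  − (-2) · |-2 2; 3 -2| = −(-2)·(4 − 6) = -4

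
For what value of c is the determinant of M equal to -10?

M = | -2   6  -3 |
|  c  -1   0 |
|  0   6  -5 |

c = 0

Expanding along the column containing c, det(M) is linear in c: det(M) = (12)·c + (-10).
Set (12)·c + (-10) = -10  ⇒  (12)·c = 0  ⇒  c = 0.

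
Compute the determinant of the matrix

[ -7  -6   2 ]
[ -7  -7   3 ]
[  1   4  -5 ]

Expand along column 1:
  + (-7) · |-7 3; 4 -5| = (-7)·(35 − 12) = -161
  − (-7) · |-6 2; 4 -5| = −(-7)·(30 − 8) = 154
  + 1 · |-6 2; -7 3| = 1·(-18 − (-14)) = -4
Sum: (-161) + (154) + (-4) = -11

-11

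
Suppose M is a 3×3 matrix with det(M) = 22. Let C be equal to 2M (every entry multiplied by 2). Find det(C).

|C| = 176

For a 3×3 matrix, det(2M) = 2^3·det(M) = 8·det(M).
det(C) = (8)·(22) = 176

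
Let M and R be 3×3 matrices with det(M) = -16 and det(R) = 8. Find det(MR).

det(MR) = det(M)·det(R) = (-16)·(8) = -128

det(MR) = -128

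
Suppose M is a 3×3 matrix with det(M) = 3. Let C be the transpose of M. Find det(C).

3

det(Mᵀ) = det(M).
det(C) = (1)·(3) = 3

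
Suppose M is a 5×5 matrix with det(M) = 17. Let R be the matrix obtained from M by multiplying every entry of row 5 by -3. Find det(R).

det(R) = -51

Scaling one row by -3 multiplies the determinant by -3.
det(R) = (-3)·(17) = -51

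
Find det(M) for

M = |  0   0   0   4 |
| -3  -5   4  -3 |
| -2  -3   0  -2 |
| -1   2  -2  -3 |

|M| = 104

Expand along row 1 (it has 3 zeros):
  − (4) · M_14   where M_14 = det([-3 -5 4; -2 -3 0; -1 2 -2]) = -26
det = (-1)·(4)·(-26) = 104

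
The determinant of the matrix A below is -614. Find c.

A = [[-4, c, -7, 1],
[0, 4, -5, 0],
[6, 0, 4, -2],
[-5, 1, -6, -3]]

-1

Expanding along the column containing c, det(A) is linear in c: det(A) = (140)·c + (-474).
Set (140)·c + (-474) = -614  ⇒  (140)·c = -140  ⇒  c = -1.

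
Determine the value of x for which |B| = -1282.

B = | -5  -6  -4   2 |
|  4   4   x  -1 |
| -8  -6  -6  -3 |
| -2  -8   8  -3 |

Expanding along the column containing x, det(B) is linear in x: det(B) = (-242)·x + (896).
Set (-242)·x + (896) = -1282  ⇒  (-242)·x = -2178  ⇒  x = 9.

9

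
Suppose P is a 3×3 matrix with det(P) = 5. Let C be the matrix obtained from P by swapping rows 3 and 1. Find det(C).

-5

Swapping two rows multiplies the determinant by −1.
det(C) = (-1)·(5) = -5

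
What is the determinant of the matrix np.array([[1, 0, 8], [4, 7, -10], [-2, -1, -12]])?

Expand along column 2:
  + 7 · |1 8; -2 -12| = 7·(-12 − (-16)) = 28
  − (-1) · |1 8; 4 -10| = −(-1)·(-10 − 32) = -42
Sum: (28) + (-42) = -14

-14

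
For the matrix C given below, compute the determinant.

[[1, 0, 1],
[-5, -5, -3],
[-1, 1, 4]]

Expand along row 1:
  + 1 · |-5 -3; 1 4| = 1·(-20 − (-3)) = -17
  + 1 · |-5 -5; -1 1| = 1·(-5 − 5) = -10
Sum: (-17) + (-10) = -27

-27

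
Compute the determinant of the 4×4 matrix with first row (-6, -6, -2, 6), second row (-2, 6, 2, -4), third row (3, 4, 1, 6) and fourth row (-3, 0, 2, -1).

908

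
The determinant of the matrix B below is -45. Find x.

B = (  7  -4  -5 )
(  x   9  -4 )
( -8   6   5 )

Expanding along the column containing x, det(B) is linear in x: det(B) = (-10)·x + (-5).
Set (-10)·x + (-5) = -45  ⇒  (-10)·x = -40  ⇒  x = 4.

x = 4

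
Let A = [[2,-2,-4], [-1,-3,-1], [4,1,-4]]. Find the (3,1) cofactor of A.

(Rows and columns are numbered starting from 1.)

The cofactor is -10.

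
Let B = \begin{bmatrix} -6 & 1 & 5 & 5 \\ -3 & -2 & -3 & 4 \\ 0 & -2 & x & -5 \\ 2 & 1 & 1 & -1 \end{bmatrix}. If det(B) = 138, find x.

Expanding along the column containing x, det(B) is linear in x: det(B) = (22)·x + (72).
Set (22)·x + (72) = 138  ⇒  (22)·x = 66  ⇒  x = 3.

3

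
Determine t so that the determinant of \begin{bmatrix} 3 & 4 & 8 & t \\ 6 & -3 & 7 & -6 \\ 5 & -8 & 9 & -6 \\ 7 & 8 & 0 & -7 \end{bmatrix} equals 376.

Expanding along the column containing t, det(B) is linear in t: det(B) = (-51)·t + (427).
Set (-51)·t + (427) = 376  ⇒  (-51)·t = -51  ⇒  t = 1.

t = 1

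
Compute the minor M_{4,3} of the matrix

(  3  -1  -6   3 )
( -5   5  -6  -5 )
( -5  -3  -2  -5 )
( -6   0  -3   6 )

The minor is 0.

Delete row 4 and column 3; the remaining 3×3 submatrix is [3 -1 3; -5 5 -5; -5 -3 -5].
Its determinant is 0.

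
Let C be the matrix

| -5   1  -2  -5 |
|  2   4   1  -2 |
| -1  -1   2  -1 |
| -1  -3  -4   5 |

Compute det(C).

Expand along row 1:
  + (-5) · M_11   where M_11 = det([4 1 -2; -1 2 -1; -3 -4 5]) = 12
  − (1) · M_12   where M_12 = det([2 1 -2; -1 2 -1; -1 -4 5]) = 6
  + (-2) · M_13   where M_13 = det([2 4 -2; -1 -1 -1; -1 -3 5]) = 4
  − (-5) · M_14   where M_14 = det([2 4 1; -1 -1 2; -1 -3 -4]) = -2
det = (+1)·(-5)·(12) + (-1)·(1)·(6) + (+1)·(-2)·(4) + (-1)·(-5)·(-2) = -84

-84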